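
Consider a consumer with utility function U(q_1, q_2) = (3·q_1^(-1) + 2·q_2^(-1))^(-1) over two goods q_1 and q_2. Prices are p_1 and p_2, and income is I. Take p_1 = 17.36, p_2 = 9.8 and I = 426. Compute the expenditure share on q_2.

MRS = MU_q_1/MU_q_2 = (3/2)·(q_2/q_1)^(2). Set equal to p_1/p_2.
Solve for the ratio: q_2/q_1 = [(2/3)·p_1/p_2]^(0.5).
Substitute q_2 = (q_2/q_1)·q_1 into the budget: q_1* = I/(p_1 + p_2·(q_2/q_1)).
Numerically q_2/q_1 = 1.086716, so q_1* = 426/(17.36 + 9.8·1.086716) = 15.209 and q_2* = 1.086716·15.209 = 16.5278.
Expenditure on q_2: 9.8·16.5278 = 161.9726; share = 0.3802.

share on q_2 = 0.3802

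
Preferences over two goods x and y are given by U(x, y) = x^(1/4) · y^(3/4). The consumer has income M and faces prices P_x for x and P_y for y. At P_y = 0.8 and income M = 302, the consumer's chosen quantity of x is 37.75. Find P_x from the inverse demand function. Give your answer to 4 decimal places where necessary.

The MRS is (1/3)·y/x. Set MRS = P_x/P_y.
So 0.25·P_y·y = 0.75·P_x·x; combined with the budget, a share 0.25 of income goes to x.
Demand: x*(P_x,P_y,M) = 0.25·M/P_x and y* = 0.75·M/P_y.
Set x* = 37.75 in the demand function and solve for P_x: P_x = 2.

P_x = 2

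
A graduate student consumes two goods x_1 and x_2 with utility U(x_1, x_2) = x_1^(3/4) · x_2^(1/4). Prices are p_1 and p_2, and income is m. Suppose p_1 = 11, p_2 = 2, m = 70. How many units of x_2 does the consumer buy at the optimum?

x_2* = 8.75

Demand: x_1*(p_1,p_2,m) = 0.75·m/p_1 and x_2* = 0.25·m/p_2.
At p_1=11, p_2=2, m=70: x_2* = 0.25·70/2 = 8.75.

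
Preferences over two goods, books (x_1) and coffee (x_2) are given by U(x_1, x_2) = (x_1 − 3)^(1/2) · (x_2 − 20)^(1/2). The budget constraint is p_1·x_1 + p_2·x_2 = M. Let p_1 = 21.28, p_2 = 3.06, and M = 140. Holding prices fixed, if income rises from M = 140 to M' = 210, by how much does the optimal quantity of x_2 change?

After buying the subsistence bundle (3, 20), a share 0.5 of the remaining income goes to x_1: x_1* = 3 + 0.5·(M − 3p_1 − 20p_2)/p_1.
Discretionary income = 140 − 3·21.28 − 20·3.06 = 14.96; x_2* = 20 + 0.5·14.96/3.06 = 22.4444.
At M' = 210: x_2* = 33.8824. Change: 33.8824 − 22.4444 = 11.4379.

Δx_2* = 11.4379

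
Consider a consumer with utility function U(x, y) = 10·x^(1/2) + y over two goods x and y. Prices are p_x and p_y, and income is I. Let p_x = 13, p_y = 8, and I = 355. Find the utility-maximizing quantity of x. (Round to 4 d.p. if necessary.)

MU_x = 5/√x, MU_y = 1. Tangency: 5/√x = p_x/p_y.
Solve: √x = 5·p_y/p_x, so x*(p_x,p_y) = (5·p_y/p_x)², and y* = (I − p_x·x*)/p_y.
Plugging in: x* = (5·8/13)² = 9.4675.

x* = 9.4675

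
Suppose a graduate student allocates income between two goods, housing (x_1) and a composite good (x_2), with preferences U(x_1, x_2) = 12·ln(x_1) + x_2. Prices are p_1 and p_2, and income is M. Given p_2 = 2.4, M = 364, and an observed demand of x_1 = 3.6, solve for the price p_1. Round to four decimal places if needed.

p_1 = 8

Set MRS = p_1/p_2: (12/x_1)/1 = p_1/p_2.
So x_1*(p_1,p_2) = 12·p_2/p_1, independent of income; and x_2* = (M − 12·p_2)/p_2.
Set x_1* = 3.6 in the demand function and solve for p_1: p_1 = 8.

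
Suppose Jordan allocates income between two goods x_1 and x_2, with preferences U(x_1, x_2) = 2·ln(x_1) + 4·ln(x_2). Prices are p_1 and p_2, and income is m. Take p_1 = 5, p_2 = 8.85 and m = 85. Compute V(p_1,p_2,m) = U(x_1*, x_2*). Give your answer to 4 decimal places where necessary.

MU_x_1/MU_x_2 = (2·x_2)/(4·x_1); tangency sets this equal to p_1/p_2.
So 2·p_2·x_2 = 4·p_1·x_1; combined with the budget, a share 1/3 of income goes to x_1.
Demand: x_1*(p_1,p_2,m) = 1/3·m/p_1 and x_2* = 2/3·m/p_2.
At p_1=5, p_2=8.85, m=85: x_1* = 1/3·85/5 = 5.6667, x_2* = 6.403.
Utility at the optimum: U(5.6667, 6.403) = 10.8963.

V = 10.8963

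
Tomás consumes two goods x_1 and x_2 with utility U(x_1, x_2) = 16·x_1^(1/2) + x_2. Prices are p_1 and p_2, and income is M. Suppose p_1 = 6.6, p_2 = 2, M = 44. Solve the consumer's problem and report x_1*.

Utility is quasi-linear in x_2; the FOC for x_1 is 8/√x_1 = p_1/p_2.
Solve: √x_1 = 8·p_2/p_1, so x_1*(p_1,p_2) = (8·p_2/p_1)², and x_2* = (M − p_1·x_1*)/p_2.
Plugging in: x_1* = (8·2/6.6)² = 5.877.

x_1* = 5.877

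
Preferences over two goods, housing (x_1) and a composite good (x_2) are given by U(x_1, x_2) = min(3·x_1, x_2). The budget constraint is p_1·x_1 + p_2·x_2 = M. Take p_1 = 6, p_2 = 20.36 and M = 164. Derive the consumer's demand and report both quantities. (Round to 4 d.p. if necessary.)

x_1* = 2.4448, x_2* = 7.3345

Leontief preferences: the optimum is at the kink where x_1/1 = x_2/3, i.e. x_2 = 3·x_1.
Budget: p_1·x_1 + p_2·3·x_1 = M, so (p_1 + 3·p_2)·x_1 = M.
Demand: x_1*(p_1,p_2,M) = M/(p_1 + 3·p_2), x_2* = 3·M/(p_1 + 3·p_2).
Here 6 + 3·20.36 = 67.08, giving x_1* = 2.4448 and x_2* = 7.3345.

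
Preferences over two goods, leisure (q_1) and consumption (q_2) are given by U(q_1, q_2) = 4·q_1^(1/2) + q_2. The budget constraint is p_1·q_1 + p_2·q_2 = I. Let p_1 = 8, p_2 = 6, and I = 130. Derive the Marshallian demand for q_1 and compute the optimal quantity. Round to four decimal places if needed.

Set MRS = p_1/p_2: 2·q_1^(−1/2) = p_1/p_2.
Thus q_1* = (2·p_2/p_1)² — independent of I — with the rest of income spent on q_2.
Plugging in: q_1* = (2·6/8)² = 2.25.

q_1* = 2.25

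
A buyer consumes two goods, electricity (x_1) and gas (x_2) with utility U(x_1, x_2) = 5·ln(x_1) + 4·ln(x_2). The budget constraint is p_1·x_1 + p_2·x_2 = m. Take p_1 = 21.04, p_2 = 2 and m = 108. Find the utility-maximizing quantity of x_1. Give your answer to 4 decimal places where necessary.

MU_x_1/MU_x_2 = (5·x_2)/(4·x_1); tangency sets this equal to p_1/p_2.
Rearranging, p_2·x_2 = (4/5)·p_1·x_1. Substituting into the budget gives p_1·x_1·(1 + (4/5)) = m.
Demand: x_1*(p_1,p_2,m) = 5/9·m/p_1 and x_2* = 4/9·m/p_2.
At p_1=21.04, p_2=2, m=108: x_1* = 5/9·108/21.04 = 2.8517.

x_1* = 2.8517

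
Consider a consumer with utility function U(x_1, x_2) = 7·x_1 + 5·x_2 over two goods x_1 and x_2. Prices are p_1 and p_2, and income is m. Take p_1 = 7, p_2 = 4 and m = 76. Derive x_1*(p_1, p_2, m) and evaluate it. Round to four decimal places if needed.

x_1* = 0

Perfect substitutes: compare marginal utility per dollar. 7/p_1 vs 5/p_2 → 1 vs 1.25.
x_2 gives more utility per dollar, so spend all income on x_2: x_2* = m/p_2, x_1* = 0.
Numerically: x_1* = 0, x_2* = 19.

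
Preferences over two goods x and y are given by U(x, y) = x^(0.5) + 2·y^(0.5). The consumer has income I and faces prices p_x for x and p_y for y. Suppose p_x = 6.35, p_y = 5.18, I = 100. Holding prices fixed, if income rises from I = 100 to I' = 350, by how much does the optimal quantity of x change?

Δx* = 6.669

From the CES first-order condition, (1/2)·(y/x)^(0.5) = p_x/p_y.
Solve for the ratio: y/x = [2·p_x/p_y]^(2).
Substitute y = (y/x)·x into the budget: x* = I/(p_x + p_y·(y/x)).
Numerically y/x = 6.011017, so x* = 100/(6.35 + 5.18·6.011017) = 2.6676.
At I' = 350: x* = 9.3366. Change: 9.3366 − 2.6676 = 6.669.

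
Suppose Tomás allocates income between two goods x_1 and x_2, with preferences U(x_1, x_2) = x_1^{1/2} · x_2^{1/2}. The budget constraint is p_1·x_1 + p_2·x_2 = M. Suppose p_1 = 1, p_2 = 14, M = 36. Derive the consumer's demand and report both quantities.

x_1* = 18, x_2* = 1.2857

Tangency: MRS = x_2/x_1 = p_1/p_2.
Rearranging, p_2·x_2 = p_1·x_1. Substituting into the budget gives p_1·x_1·(1 + 1) = M.
Demand: x_1*(p_1,p_2,M) = 0.5·M/p_1 and x_2* = 0.5·M/p_2.
At p_1=1, p_2=14, M=36: x_1* = 0.5·36/1 = 18, x_2* = 1.2857.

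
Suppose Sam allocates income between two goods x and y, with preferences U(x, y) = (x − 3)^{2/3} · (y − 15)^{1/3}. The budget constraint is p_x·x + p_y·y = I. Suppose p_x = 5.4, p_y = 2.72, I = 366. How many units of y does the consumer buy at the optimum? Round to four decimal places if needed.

Let x' = x−3, y' = y−15. MRS = 2·y'/x' = p_x/p_y.
After buying the subsistence bundle (3, 15), a share 2/3 of the remaining income goes to x: x* = 3 + 2/3·(I − 3p_x − 15p_y)/p_x.
Discretionary income = 366 − 3·5.4 − 15·2.72 = 309; y* = 15 + 1/3·309/2.72 = 52.8676.

y* = 52.8676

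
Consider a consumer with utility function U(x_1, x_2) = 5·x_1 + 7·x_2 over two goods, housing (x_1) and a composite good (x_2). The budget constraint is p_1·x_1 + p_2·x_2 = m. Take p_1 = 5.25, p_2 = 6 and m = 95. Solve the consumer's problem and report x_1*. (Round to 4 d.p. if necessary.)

Perfect substitutes: compare marginal utility per dollar. 5/p_1 vs 7/p_2 → 0.9524 vs 1.1667.
x_2 gives more utility per dollar, so spend all income on x_2: x_2* = m/p_2, x_1* = 0.
Numerically: x_1* = 0, x_2* = 15.8333.

x_1* = 0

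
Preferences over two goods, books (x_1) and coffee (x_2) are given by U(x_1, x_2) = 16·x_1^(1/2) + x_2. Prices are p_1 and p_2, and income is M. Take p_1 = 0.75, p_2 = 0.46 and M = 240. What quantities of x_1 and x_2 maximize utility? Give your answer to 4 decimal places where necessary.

Set MRS = p_1/p_2: 8·x_1^(−1/2) = p_1/p_2.
Thus x_1* = (8·p_2/p_1)² — independent of M — with the rest of income spent on x_2.
Plugging in: x_1* = (8·0.46/0.75)² = 24.0754, x_2* = 482.4858.

x_1* = 24.0754, x_2* = 482.4858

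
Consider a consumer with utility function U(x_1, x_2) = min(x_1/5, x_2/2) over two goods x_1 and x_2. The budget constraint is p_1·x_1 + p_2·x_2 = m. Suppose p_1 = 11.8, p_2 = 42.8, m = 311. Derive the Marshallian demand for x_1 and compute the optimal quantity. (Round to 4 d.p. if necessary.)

With perfect complements, no substitution: consume in ratio x_1:x_2 = 5:2.
Budget: p_1·x_1 + p_2·(2/5)·x_1 = m, so (5·p_1 + 2·p_2)·x_1 = 5·m.
Demand: x_1*(p_1,p_2,m) = 5·m/(5·p_1 + 2·p_2), x_2* = 2·m/(5·p_1 + 2·p_2).
Here 5·11.8 + 2·42.8 = 144.6, giving x_1* = 10.7538.

x_1* = 10.7538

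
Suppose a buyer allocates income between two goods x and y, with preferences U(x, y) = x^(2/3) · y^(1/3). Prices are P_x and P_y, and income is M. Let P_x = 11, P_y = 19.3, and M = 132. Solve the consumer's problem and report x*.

The MRS is 2·y/x. Set MRS = P_x/P_y.
So 2/3·P_y·y = 1/3·P_x·x; combined with the budget, a share 2/3 of income goes to x.
Demand: x*(P_x,P_y,M) = 2/3·M/P_x and y* = 1/3·M/P_y.
At P_x=11, P_y=19.3, M=132: x* = 2/3·132/11 = 8.

x* = 8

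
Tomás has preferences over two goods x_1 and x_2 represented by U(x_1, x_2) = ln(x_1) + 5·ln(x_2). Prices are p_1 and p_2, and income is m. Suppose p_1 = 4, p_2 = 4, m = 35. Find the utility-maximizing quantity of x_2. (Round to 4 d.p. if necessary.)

x_2* = 7.2917

At p_1=4, p_2=4, m=35: x_2* = 5/6·35/4 = 7.2917.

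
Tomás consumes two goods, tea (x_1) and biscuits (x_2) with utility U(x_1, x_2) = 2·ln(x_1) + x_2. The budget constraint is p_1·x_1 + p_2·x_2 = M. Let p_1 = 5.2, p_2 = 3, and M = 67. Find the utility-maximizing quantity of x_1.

At the given prices: x_1* = 2·3/5.2 = 1.1538.

x_1* = 1.1538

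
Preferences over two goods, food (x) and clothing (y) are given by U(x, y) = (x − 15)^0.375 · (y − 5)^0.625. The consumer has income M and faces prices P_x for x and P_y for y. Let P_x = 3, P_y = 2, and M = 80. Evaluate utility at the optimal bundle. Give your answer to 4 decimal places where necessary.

Substituting into the budget: x* = 15 + 0.375·(M − 15·P_x − 5·P_y)/P_x, and y* = 5 + 0.625·(…)/P_y.
Discretionary income = 80 − 15·3 − 5·2 = 25; x* = 15 + 0.375·25/3 = 18.125; y* = 5 + 0.625·25/2 = 12.8125.
Utility at the optimum: U(18.125, 12.8125) = 5.5407.

V = 5.5407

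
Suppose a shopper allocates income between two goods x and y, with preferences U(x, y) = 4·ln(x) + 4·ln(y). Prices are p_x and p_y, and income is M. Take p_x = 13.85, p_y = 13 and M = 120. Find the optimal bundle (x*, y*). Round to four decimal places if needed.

MU_x/MU_y = (4·y)/(4·x); tangency sets this equal to p_x/p_y.
Rearranging, p_y·y = p_x·x. Substituting into the budget gives p_x·x·(1 + 1) = M.
Demand: x*(p_x,p_y,M) = 0.5·M/p_x and y* = 0.5·M/p_y.
At p_x=13.85, p_y=13, M=120: x* = 0.5·120/13.85 = 4.3321, y* = 4.6154.

x* = 4.3321, y* = 4.6154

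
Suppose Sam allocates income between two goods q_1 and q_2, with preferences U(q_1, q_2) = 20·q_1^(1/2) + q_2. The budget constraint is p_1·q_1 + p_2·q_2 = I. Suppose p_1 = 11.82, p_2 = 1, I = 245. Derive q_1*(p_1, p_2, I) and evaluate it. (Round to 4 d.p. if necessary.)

Set MRS = p_1/p_2: 10·q_1^(−1/2) = p_1/p_2.
Solve: √q_1 = 10·p_2/p_1, so q_1*(p_1,p_2) = (10·p_2/p_1)², and q_2* = (I − p_1·q_1*)/p_2.
Plugging in: q_1* = (10·1/11.82)² = 0.7158.

q_1* = 0.7158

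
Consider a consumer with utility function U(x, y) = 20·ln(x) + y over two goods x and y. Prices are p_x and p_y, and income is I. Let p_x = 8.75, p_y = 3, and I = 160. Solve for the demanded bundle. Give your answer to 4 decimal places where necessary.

MU_x = 20/x, MU_y = 1. Tangency: 20/x = p_x/p_y.
So x*(p_x,p_y) = 20·p_y/p_x, independent of income; and y* = (I − 20·p_y)/p_y.
At the given prices: x* = 20·3/8.75 = 6.8571, and y* = 33.3333.

x* = 6.8571, y* = 33.3333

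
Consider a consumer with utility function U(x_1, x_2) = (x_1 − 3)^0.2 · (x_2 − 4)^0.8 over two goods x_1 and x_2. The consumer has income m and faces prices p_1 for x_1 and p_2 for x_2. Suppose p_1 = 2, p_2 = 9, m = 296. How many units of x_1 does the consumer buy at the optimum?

x_1* = 28.4

Let x_1' = x_1−3, x_2' = x_2−4. MRS = (1/4)·x_2'/x_1' = p_1/p_2.
Substituting into the budget: x_1* = 3 + 0.2·(m − 3·p_1 − 4·p_2)/p_1, and x_2* = 4 + 0.8·(…)/p_2.
Discretionary income = 296 − 3·2 − 4·9 = 254; x_1* = 3 + 0.2·254/2 = 28.4.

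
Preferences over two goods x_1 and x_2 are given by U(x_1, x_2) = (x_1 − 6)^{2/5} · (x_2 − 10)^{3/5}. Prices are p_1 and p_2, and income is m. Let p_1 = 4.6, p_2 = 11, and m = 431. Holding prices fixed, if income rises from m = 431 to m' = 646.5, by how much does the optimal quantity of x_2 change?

Δx_2* = 11.7545

MRS = (2/3)·(x_2−10)/(x_1−6). Tangency with p_1/p_2 gives x_2−10 = (3/2)·(p_1/p_2)·(x_1−6).
Substituting into the budget: x_1* = 6 + 0.4·(m − 6·p_1 − 10·p_2)/p_1, and x_2* = 10 + 0.6·(…)/p_2.
Discretionary income = 431 − 6·4.6 − 10·11 = 293.4; x_2* = 10 + 0.6·293.4/11 = 26.0036.
At m' = 646.5: x_2* = 37.7582. Change: 37.7582 − 26.0036 = 11.7545.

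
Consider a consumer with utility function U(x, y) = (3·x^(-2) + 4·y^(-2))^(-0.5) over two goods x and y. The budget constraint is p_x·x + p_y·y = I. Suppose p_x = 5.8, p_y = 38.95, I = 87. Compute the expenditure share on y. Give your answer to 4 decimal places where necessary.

MU_x ∝ 3·x^(-3), MU_y ∝ 4·y^(-3), so MRS = (3/4)·(y/x)^(3) = p_x/p_y.
Hence y/x = ((4/3)·p_x/p_y)^(1/(3)), i.e. raised to the 1/3 power.
Substitute y = (y/x)·x into the budget: x* = I/(p_x + p_y·(y/x)).
Numerically y/x = 0.583382, so x* = 87/(5.8 + 38.95·0.583382) = 3.0502 and y* = 0.583382·3.0502 = 1.7794.
Expenditure on y: 38.95·1.7794 = 69.3088; share = 0.7967.

share on y = 0.7967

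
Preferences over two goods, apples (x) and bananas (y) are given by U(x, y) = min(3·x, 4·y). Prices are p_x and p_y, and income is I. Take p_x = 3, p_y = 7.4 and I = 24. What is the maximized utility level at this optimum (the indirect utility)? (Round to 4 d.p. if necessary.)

V = 8.4211

With perfect complements, no substitution: consume in ratio x:y = 4:3.
Budget: p_x·x + p_y·(3/4)·x = I, so (4·p_x + 3·p_y)·x = 4·I.
Demand: x*(p_x,p_y,I) = 4·I/(4·p_x + 3·p_y), y* = 3·I/(4·p_x + 3·p_y).
Here 4·3 + 3·7.4 = 34.2, giving x* = 2.807 and y* = 2.1053.
Utility at the optimum: U(2.807, 2.1053) = 8.4211.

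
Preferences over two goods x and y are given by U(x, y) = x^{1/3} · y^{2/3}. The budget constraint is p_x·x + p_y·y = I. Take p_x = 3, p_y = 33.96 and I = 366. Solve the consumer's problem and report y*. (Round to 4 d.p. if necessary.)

The MRS is (1/2)·y/x. Set MRS = p_x/p_y.
Rearranging, p_y·y = 2·p_x·x. Substituting into the budget gives p_x·x·(1 + 2) = I.
Demand: x*(p_x,p_y,I) = 1/3·I/p_x and y* = 2/3·I/p_y.
At p_x=3, p_y=33.96, I=366: y* = 2/3·366/33.96 = 7.1849.

y* = 7.1849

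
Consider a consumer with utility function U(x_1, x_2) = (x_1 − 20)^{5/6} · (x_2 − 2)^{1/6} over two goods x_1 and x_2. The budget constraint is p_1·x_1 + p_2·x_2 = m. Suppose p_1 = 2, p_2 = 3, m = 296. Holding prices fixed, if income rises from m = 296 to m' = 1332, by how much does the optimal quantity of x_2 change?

Δx_2* = 57.5556

Let x_1' = x_1−20, x_2' = x_2−2. MRS = 5·x_2'/x_1' = p_1/p_2.
After buying the subsistence bundle (20, 2), a share 5/6 of the remaining income goes to x_1: x_1* = 20 + 5/6·(m − 20p_1 − 2p_2)/p_1.
Discretionary income = 296 − 20·2 − 2·3 = 250; x_2* = 2 + 1/6·250/3 = 15.8889.
At m' = 1332: x_2* = 73.4444. Change: 73.4444 − 15.8889 = 57.5556.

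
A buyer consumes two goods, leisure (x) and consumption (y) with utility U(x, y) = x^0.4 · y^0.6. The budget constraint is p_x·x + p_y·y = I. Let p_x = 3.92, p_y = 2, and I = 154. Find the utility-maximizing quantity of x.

x* = 15.7143

MU_x/MU_y = (0.4·y)/(0.6·x); tangency sets this equal to p_x/p_y.
Rearranging, p_y·y = (3/2)·p_x·x. Substituting into the budget gives p_x·x·(1 + (3/2)) = I.
Demand: x*(p_x,p_y,I) = 0.4·I/p_x and y* = 0.6·I/p_y.
At p_x=3.92, p_y=2, I=154: x* = 0.4·154/3.92 = 15.7143.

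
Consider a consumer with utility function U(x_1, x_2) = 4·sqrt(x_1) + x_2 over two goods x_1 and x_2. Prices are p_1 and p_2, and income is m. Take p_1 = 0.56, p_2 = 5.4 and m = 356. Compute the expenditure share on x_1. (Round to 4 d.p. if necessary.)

Set MRS = p_1/p_2: 2·x_1^(−1/2) = p_1/p_2.
Solve: √x_1 = 2·p_2/p_1, so x_1*(p_1,p_2) = (2·p_2/p_1)², and x_2* = (m − p_1·x_1*)/p_2.
Plugging in: x_1* = (2·5.4/0.56)² = 371.9388, x_2* = 27.3545.
Expenditure on x_1: 0.56·371.9388 = 208.2857; share = 0.5851.

share on x_1 = 0.5851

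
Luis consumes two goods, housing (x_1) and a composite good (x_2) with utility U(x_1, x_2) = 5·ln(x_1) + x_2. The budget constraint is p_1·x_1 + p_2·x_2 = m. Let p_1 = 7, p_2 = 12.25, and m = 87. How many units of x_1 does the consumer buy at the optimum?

MU_x_1 = 5/x_1, MU_x_2 = 1. Tangency: 5/x_1 = p_1/p_2.
So x_1*(p_1,p_2) = 5·p_2/p_1, independent of income; and x_2* = (m − 5·p_2)/p_2.
At the given prices: x_1* = 5·12.25/7 = 8.75.

x_1* = 8.75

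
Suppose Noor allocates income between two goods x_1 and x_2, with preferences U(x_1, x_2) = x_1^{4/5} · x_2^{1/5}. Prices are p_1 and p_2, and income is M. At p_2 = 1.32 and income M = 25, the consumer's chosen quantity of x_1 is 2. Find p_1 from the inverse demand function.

p_1 = 10

Tangency: MRS = 4·x_2/x_1 = p_1/p_2.
Rearranging, p_2·x_2 = (1/4)·p_1·x_1. Substituting into the budget gives p_1·x_1·(1 + (1/4)) = M.
Demand: x_1*(p_1,p_2,M) = 0.8·M/p_1 and x_2* = 0.2·M/p_2.
Set x_1* = 2 in the demand function and solve for p_1: p_1 = 10.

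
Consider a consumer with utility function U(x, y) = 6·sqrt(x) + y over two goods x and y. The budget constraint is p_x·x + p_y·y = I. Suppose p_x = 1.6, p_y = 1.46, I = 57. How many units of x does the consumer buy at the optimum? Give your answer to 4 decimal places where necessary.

Utility is quasi-linear in y; the FOC for x is 3/√x = p_x/p_y.
Solve: √x = 3·p_y/p_x, so x*(p_x,p_y) = (3·p_y/p_x)², and y* = (I − p_x·x*)/p_y.
Plugging in: x* = (3·1.46/1.6)² = 7.4939.

x* = 7.4939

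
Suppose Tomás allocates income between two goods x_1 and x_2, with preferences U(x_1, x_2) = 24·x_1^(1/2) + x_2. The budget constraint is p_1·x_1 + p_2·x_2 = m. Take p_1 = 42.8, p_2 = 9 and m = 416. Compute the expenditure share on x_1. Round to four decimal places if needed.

share on x_1 = 0.6551

Utility is quasi-linear in x_2; the FOC for x_1 is 12/√x_1 = p_1/p_2.
Thus x_1* = (12·p_2/p_1)² — independent of m — with the rest of income spent on x_2.
Plugging in: x_1* = (12·9/42.8)² = 6.3674, x_2* = 15.9418.
Expenditure on x_1: 42.8·6.3674 = 272.5234; share = 0.6551.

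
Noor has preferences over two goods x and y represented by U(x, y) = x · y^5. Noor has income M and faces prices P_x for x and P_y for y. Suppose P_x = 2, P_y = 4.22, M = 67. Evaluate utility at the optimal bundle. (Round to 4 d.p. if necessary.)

MU_x/MU_y = (y)/(5·x); tangency sets this equal to P_x/P_y.
So P_y·y = 5·P_x·x; combined with the budget, a share 1/6 of income goes to x.
Demand: x*(P_x,P_y,M) = 1/6·M/P_x and y* = 5/6·M/P_y.
At P_x=2, P_y=4.22, M=67: x* = 1/6·67/2 = 5.5833, y* = 13.2306.
Utility at the optimum: U(5.5833, 13.2306) = 2263596.8719.

V = 2263596.8719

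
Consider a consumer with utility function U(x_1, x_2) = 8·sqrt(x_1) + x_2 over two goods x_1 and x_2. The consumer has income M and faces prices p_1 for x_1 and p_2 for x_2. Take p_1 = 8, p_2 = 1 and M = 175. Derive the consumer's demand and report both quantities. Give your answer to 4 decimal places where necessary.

Set MRS = p_1/p_2: 4·x_1^(−1/2) = p_1/p_2.
Thus x_1* = (4·p_2/p_1)² — independent of M — with the rest of income spent on x_2.
Plugging in: x_1* = (4·1/8)² = 0.25, x_2* = 173.

x_1* = 0.25, x_2* = 173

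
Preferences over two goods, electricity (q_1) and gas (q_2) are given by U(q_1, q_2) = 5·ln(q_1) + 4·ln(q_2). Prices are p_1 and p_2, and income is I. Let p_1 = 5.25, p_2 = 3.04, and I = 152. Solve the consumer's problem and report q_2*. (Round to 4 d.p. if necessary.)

q_2* = 22.2222

MU_q_1/MU_q_2 = (5·q_2)/(4·q_1); tangency sets this equal to p_1/p_2.
So 5·p_2·q_2 = 4·p_1·q_1; combined with the budget, a share 5/9 of income goes to q_1.
Demand: q_1*(p_1,p_2,I) = 5/9·I/p_1 and q_2* = 4/9·I/p_2.
At p_1=5.25, p_2=3.04, I=152: q_2* = 4/9·152/3.04 = 22.2222.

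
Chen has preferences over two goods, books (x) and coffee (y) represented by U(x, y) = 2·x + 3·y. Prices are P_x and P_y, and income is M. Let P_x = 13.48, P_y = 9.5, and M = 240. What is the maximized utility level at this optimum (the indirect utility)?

V = 75.7895

y gives more utility per dollar, so spend all income on y: y* = M/P_y, x* = 0.
Numerically: x* = 0, y* = 25.2632.
Utility at the optimum: U(0, 25.2632) = 75.7895.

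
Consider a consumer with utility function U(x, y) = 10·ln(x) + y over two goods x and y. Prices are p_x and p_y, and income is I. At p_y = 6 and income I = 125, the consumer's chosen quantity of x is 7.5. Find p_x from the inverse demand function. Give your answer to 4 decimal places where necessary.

MU_x = 10/x, MU_y = 1. Tangency: 10/x = p_x/p_y.
So x*(p_x,p_y) = 10·p_y/p_x, independent of income; and y* = (I − 10·p_y)/p_y.
Set x* = 7.5 in the demand function and solve for p_x: p_x = 8.

p_x = 8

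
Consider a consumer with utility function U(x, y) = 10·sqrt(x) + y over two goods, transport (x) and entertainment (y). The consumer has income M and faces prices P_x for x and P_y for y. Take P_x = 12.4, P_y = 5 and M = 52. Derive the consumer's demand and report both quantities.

Utility is quasi-linear in y; the FOC for x is 5/√x = P_x/P_y.
Thus x* = (5·P_y/P_x)² — independent of M — with the rest of income spent on y.
Plugging in: x* = (5·5/12.4)² = 4.0648, y* = 0.3194.

x* = 4.0648, y* = 0.3194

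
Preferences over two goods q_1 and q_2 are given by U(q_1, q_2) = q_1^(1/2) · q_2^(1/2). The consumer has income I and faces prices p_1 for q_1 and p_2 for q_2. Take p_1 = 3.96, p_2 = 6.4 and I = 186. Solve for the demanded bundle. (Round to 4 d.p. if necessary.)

q_1* = 23.4848, q_2* = 14.5312

Tangency: MRS = q_2/q_1 = p_1/p_2.
So 0.5·p_2·q_2 = 0.5·p_1·q_1; combined with the budget, a share 0.5 of income goes to q_1.
Demand: q_1*(p_1,p_2,I) = 0.5·I/p_1 and q_2* = 0.5·I/p_2.
At p_1=3.96, p_2=6.4, I=186: q_1* = 0.5·186/3.96 = 23.4848, q_2* = 14.5312.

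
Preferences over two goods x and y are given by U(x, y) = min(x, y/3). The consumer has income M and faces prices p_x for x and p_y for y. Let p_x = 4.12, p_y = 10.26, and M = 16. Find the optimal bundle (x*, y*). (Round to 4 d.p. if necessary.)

x* = 0.4585, y* = 1.3754

With perfect complements, no substitution: consume in ratio x:y = 1:3.
Budget: p_x·x + p_y·3·x = M, so (p_x + 3·p_y)·x = M.
Demand: x*(p_x,p_y,M) = M/(p_x + 3·p_y), y* = 3·M/(p_x + 3·p_y).
Here 4.12 + 3·10.26 = 34.9, giving x* = 0.4585 and y* = 1.3754.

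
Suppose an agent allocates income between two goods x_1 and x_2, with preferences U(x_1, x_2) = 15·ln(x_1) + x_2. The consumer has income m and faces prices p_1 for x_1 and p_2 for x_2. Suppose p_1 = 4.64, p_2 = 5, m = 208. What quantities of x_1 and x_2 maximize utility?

MU_x_1 = 15/x_1, MU_x_2 = 1. Tangency: 15/x_1 = p_1/p_2.
So x_1*(p_1,p_2) = 15·p_2/p_1, independent of income; and x_2* = (m − 15·p_2)/p_2.
At the given prices: x_1* = 15·5/4.64 = 16.1638, and x_2* = 26.6.

x_1* = 16.1638, x_2* = 26.6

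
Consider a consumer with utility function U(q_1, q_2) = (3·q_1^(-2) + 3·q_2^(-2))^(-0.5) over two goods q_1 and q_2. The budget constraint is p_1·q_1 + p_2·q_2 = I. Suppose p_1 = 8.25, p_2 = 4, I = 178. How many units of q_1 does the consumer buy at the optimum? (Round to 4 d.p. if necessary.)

q_1* = 13.3417

MU_q_1 ∝ 3·q_1^(-3), MU_q_2 ∝ 3·q_2^(-3), so MRS = (q_2/q_1)^(3) = p_1/p_2.
Solve for the ratio: q_2/q_1 = [p_1/p_2]^(1/3).
With the ratio pinned down, the budget gives q_1* = I/(p_1 + p_2·(q_2/q_1)) and q_2* = (q_2/q_1)·q_1*.
Numerically q_2/q_1 = 1.272911, so q_1* = 178/(8.25 + 4·1.272911) = 13.3417.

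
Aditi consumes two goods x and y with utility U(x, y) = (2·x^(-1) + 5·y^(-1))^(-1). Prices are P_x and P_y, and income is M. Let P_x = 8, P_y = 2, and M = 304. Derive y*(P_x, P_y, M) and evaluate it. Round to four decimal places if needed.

With the ratio pinned down, the budget gives x* = M/(P_x + P_y·(y/x)) and y* = (y/x)·x*.
Numerically y/x = 3.162278, so x* = 304/(8 + 2·3.162278) = 21.2223 and y* = 3.162278·21.2223 = 67.1108.

y* = 67.1108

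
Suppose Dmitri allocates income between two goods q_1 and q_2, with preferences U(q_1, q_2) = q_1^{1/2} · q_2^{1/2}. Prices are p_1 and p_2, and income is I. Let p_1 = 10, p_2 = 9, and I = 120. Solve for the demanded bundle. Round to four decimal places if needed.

The MRS is q_2/q_1. Set MRS = p_1/p_2.
Rearranging, p_2·q_2 = p_1·q_1. Substituting into the budget gives p_1·q_1·(1 + 1) = I.
Demand: q_1*(p_1,p_2,I) = 0.5·I/p_1 and q_2* = 0.5·I/p_2.
At p_1=10, p_2=9, I=120: q_1* = 0.5·120/10 = 6, q_2* = 6.6667.

q_1* = 6, q_2* = 6.6667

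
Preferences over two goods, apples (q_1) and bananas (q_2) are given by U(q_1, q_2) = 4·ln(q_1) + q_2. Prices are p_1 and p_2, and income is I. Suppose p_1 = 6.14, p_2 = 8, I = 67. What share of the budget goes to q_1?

So q_1*(p_1,p_2) = 4·p_2/p_1, independent of income; and q_2* = (I − 4·p_2)/p_2.
At the given prices: q_1* = 4·8/6.14 = 5.2117, and q_2* = 4.375.
Expenditure on q_1: 6.14·5.2117 = 32; share = 0.4776.

share on q_1 = 0.4776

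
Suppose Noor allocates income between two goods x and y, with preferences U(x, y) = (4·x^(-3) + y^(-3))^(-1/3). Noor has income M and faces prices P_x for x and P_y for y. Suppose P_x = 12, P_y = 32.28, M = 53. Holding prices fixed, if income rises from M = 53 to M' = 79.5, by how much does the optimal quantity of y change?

Δy* = 0.4906

MRS = MU_x/MU_y = 4·(y/x)^(4). Set equal to P_x/P_y.
Hence y/x = ((1/4)·P_x/P_y)^(1/(4)), i.e. raised to the 0.25 power.
With the ratio pinned down, the budget gives x* = M/(P_x + P_y·(y/x)) and y* = (y/x)·x*.
Numerically y/x = 0.552137, so x* = 53/(12 + 32.28·0.552137) = 1.7772 and y* = 0.552137·1.7772 = 0.9812.
At M' = 79.5: y* = 1.4718. Change: 1.4718 − 0.9812 = 0.4906.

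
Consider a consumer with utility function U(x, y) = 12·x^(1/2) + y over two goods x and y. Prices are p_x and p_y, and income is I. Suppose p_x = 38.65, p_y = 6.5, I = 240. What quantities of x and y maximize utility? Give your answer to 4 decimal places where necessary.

x* = 1.0182, y* = 30.8687

Thus x* = (6·p_y/p_x)² — independent of I — with the rest of income spent on y.
Plugging in: x* = (6·6.5/38.65)² = 1.0182, y* = 30.8687.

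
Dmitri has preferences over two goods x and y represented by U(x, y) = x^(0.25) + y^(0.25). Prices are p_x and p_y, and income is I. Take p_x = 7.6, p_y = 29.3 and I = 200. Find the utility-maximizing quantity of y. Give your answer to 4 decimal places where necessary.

MRS = MU_x/MU_y = (y/x)^(0.75). Set equal to p_x/p_y.
Solve for the ratio: y/x = [p_x/p_y]^(4/3).
With the ratio pinned down, the budget gives x* = I/(p_x + p_y·(y/x)) and y* = (y/x)·x*.
Numerically y/x = 0.165423, so x* = 200/(7.6 + 29.3·0.165423) = 16.0683 and y* = 0.165423·16.0683 = 2.6581.

y* = 2.6581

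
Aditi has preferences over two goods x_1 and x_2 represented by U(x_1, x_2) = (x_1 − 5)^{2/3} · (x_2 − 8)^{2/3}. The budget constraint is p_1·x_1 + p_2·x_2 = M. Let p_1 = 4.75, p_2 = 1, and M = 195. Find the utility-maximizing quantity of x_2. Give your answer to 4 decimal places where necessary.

x_2* = 89.625

This is Cobb-Douglas in (x_1−5, x_2−8): tangency gives 2/3·p_2·(x_2−8) = 2/3·p_1·(x_1−5).
Substituting into the budget: x_1* = 5 + 0.5·(M − 5·p_1 − 8·p_2)/p_1, and x_2* = 8 + 0.5·(…)/p_2.
Discretionary income = 195 − 5·4.75 − 8·1 = 163.25; x_2* = 8 + 0.5·163.25/1 = 89.625.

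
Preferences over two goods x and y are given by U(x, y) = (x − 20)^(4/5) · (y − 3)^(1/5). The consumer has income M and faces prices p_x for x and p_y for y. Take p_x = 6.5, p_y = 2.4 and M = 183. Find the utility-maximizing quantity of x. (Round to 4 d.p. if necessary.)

Let x' = x−20, y' = y−3. MRS = 4·y'/x' = p_x/p_y.
After buying the subsistence bundle (20, 3), a share 0.8 of the remaining income goes to x: x* = 20 + 0.8·(M − 20p_x − 3p_y)/p_x.
Discretionary income = 183 − 20·6.5 − 3·2.4 = 45.8; x* = 20 + 0.8·45.8/6.5 = 25.6369.

x* = 25.6369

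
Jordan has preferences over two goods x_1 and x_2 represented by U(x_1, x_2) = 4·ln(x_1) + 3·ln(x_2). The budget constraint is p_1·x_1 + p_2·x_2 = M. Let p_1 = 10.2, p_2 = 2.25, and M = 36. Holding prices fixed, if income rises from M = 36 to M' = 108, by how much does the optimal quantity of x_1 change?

Δx_1* = 4.0336

Demand: x_1*(p_1,p_2,M) = 4/7·M/p_1 and x_2* = 3/7·M/p_2.
At p_1=10.2, p_2=2.25, M=36: x_1* = 4/7·36/10.2 = 2.0168.
At M' = 108: x_1* = 6.0504. Change: 6.0504 − 2.0168 = 4.0336.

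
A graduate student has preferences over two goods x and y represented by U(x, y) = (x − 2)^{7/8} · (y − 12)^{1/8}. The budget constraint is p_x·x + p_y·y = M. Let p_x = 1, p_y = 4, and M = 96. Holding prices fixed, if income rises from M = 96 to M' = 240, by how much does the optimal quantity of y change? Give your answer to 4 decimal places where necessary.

This is Cobb-Douglas in (x−2, y−12): tangency gives 0.875·p_y·(y−12) = 0.125·p_x·(x−2).
After buying the subsistence bundle (2, 12), a share 0.875 of the remaining income goes to x: x* = 2 + 0.875·(M − 2p_x − 12p_y)/p_x.
Discretionary income = 96 − 2·1 − 12·4 = 46; y* = 12 + 0.125·46/4 = 13.4375.
At M' = 240: y* = 17.9375. Change: 17.9375 − 13.4375 = 4.5.

Δy* = 4.5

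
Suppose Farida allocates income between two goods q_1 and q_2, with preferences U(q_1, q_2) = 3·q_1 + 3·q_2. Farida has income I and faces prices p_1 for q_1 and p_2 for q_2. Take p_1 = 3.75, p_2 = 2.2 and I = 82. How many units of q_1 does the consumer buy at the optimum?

q_2 gives more utility per dollar, so spend all income on q_2: q_2* = I/p_2, q_1* = 0.
Numerically: q_1* = 0, q_2* = 37.2727.

q_1* = 0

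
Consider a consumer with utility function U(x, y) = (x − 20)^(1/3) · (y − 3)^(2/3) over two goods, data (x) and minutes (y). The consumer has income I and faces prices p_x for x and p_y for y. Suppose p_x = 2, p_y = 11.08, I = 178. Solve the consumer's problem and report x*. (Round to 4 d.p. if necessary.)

x* = 37.46

Substituting into the budget: x* = 20 + 1/3·(I − 20·p_x − 3·p_y)/p_x, and y* = 3 + 2/3·(…)/p_y.
Discretionary income = 178 − 20·2 − 3·11.08 = 104.76; x* = 20 + 1/3·104.76/2 = 37.46.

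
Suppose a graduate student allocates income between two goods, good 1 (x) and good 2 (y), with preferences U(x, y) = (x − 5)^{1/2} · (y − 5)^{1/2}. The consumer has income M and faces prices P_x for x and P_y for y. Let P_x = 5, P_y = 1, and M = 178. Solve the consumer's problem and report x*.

x* = 19.8

Let x' = x−5, y' = y−5. MRS = y'/x' = P_x/P_y.
After buying the subsistence bundle (5, 5), a share 0.5 of the remaining income goes to x: x* = 5 + 0.5·(M − 5P_x − 5P_y)/P_x.
Discretionary income = 178 − 5·5 − 5·1 = 148; x* = 5 + 0.5·148/5 = 19.8.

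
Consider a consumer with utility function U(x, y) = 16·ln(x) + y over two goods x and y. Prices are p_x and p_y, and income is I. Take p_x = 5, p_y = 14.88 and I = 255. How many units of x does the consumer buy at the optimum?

Set MRS = p_x/p_y: (16/x)/1 = p_x/p_y.
So x*(p_x,p_y) = 16·p_y/p_x, independent of income; and y* = (I − 16·p_y)/p_y.
At the given prices: x* = 16·14.88/5 = 47.616.

x* = 47.616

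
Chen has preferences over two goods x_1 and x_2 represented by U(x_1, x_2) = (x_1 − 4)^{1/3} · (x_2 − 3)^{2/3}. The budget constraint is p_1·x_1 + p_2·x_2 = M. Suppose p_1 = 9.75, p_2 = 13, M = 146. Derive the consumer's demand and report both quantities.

x_1* = 6.3248, x_2* = 6.4872

This is Cobb-Douglas in (x_1−4, x_2−3): tangency gives 1/3·p_2·(x_2−3) = 2/3·p_1·(x_1−4).
Substituting into the budget: x_1* = 4 + 1/3·(M − 4·p_1 − 3·p_2)/p_1, and x_2* = 3 + 2/3·(…)/p_2.
Discretionary income = 146 − 4·9.75 − 3·13 = 68; x_1* = 4 + 1/3·68/9.75 = 6.3248; x_2* = 3 + 2/3·68/13 = 6.4872.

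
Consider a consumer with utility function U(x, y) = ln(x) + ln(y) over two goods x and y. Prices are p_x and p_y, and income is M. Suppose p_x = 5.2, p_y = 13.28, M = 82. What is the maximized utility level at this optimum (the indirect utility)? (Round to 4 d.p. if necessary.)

V = 3.1922

The MRS is y/x. Set MRS = p_x/p_y.
So p_y·y = p_x·x; combined with the budget, a share 0.5 of income goes to x.
Demand: x*(p_x,p_y,M) = 0.5·M/p_x and y* = 0.5·M/p_y.
At p_x=5.2, p_y=13.28, M=82: x* = 0.5·82/5.2 = 7.8846, y* = 3.0873.
Utility at the optimum: U(7.8846, 3.0873) = 3.1922.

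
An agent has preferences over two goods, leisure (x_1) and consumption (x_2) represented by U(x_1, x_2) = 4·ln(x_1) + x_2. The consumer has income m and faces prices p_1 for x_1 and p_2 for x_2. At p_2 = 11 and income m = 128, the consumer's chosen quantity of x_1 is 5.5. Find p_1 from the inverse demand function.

p_1 = 8

Set MRS = p_1/p_2: (4/x_1)/1 = p_1/p_2.
So x_1*(p_1,p_2) = 4·p_2/p_1, independent of income; and x_2* = (m − 4·p_2)/p_2.
Set x_1* = 5.5 in the demand function and solve for p_1: p_1 = 8.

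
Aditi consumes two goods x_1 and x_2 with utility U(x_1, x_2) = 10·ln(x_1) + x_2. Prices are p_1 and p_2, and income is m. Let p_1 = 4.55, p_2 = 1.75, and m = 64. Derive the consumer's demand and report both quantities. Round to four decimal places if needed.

x_1* = 3.8462, x_2* = 26.5714

MU_x_1 = 10/x_1, MU_x_2 = 1. Tangency: 10/x_1 = p_1/p_2.
So x_1*(p_1,p_2) = 10·p_2/p_1, independent of income; and x_2* = (m − 10·p_2)/p_2.
At the given prices: x_1* = 10·1.75/4.55 = 3.8462, and x_2* = 26.5714.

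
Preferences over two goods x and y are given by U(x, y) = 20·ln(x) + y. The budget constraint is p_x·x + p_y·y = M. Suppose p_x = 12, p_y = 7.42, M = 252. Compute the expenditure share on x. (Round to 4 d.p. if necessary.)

Set MRS = p_x/p_y: (20/x)/1 = p_x/p_y.
So x*(p_x,p_y) = 20·p_y/p_x, independent of income; and y* = (M − 20·p_y)/p_y.
At the given prices: x* = 20·7.42/12 = 12.3667, and y* = 13.9623.
Expenditure on x: 12·12.3667 = 148.4; share = 0.5889.

share on x = 0.5889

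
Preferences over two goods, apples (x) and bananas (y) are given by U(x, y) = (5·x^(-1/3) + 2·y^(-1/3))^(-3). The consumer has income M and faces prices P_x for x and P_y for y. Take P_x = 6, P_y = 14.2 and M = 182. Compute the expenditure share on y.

share on y = 0.3842

MU_x ∝ 5·x^(-4/3), MU_y ∝ 2·y^(-4/3), so MRS = (5/2)·(y/x)^(4/3) = P_x/P_y.
Solve for the ratio: y/x = [(2/5)·P_x/P_y]^(0.75).
Substitute y = (y/x)·x into the budget: x* = M/(P_x + P_y·(y/x)).
Numerically y/x = 0.263598, so x* = 182/(6 + 14.2·0.263598) = 18.6799 and y* = 0.263598·18.6799 = 4.924.
Expenditure on y: 14.2·4.924 = 69.9206; share = 0.3842.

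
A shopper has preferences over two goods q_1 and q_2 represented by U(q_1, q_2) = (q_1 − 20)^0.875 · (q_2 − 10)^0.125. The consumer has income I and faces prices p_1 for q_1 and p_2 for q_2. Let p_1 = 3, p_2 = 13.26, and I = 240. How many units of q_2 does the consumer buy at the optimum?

This is Cobb-Douglas in (q_1−20, q_2−10): tangency gives 0.875·p_2·(q_2−10) = 0.125·p_1·(q_1−20).
After buying the subsistence bundle (20, 10), a share 0.875 of the remaining income goes to q_1: q_1* = 20 + 0.875·(I − 20p_1 − 10p_2)/p_1.
Discretionary income = 240 − 20·3 − 10·13.26 = 47.4; q_2* = 10 + 0.125·47.4/13.26 = 10.4468.

q_2* = 10.4468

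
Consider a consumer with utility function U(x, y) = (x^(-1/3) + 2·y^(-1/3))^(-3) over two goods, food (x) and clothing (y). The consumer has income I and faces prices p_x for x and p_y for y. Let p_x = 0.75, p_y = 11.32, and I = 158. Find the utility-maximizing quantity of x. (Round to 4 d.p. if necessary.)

x* = 48.8232

MRS = MU_x/MU_y = (1/2)·(y/x)^(4/3). Set equal to p_x/p_y.
Solve for the ratio: y/x = [2·p_x/p_y]^(0.75).
Substitute y = (y/x)·x into the budget: x* = I/(p_x + p_y·(y/x)).
Numerically y/x = 0.219626, so x* = 158/(0.75 + 11.32·0.219626) = 48.8232.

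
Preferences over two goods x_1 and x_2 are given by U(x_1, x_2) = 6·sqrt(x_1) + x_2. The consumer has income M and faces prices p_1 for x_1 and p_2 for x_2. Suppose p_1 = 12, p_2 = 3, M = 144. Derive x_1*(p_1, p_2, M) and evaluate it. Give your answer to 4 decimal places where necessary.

Utility is quasi-linear in x_2; the FOC for x_1 is 3/√x_1 = p_1/p_2.
Solve: √x_1 = 3·p_2/p_1, so x_1*(p_1,p_2) = (3·p_2/p_1)², and x_2* = (M − p_1·x_1*)/p_2.
Plugging in: x_1* = (3·3/12)² = 0.5625.

x_1* = 0.5625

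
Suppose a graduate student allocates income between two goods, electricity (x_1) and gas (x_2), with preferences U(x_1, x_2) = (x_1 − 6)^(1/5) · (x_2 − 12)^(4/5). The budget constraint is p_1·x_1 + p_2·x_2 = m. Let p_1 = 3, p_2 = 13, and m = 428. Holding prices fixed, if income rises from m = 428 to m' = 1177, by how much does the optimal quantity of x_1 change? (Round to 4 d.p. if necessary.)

Δx_1* = 49.9333

This is Cobb-Douglas in (x_1−6, x_2−12): tangency gives 0.2·p_2·(x_2−12) = 0.8·p_1·(x_1−6).
Substituting into the budget: x_1* = 6 + 0.2·(m − 6·p_1 − 12·p_2)/p_1, and x_2* = 12 + 0.8·(…)/p_2.
Discretionary income = 428 − 6·3 − 12·13 = 254; x_1* = 6 + 0.2·254/3 = 22.9333.
At m' = 1177: x_1* = 72.8667. Change: 72.8667 − 22.9333 = 49.9333.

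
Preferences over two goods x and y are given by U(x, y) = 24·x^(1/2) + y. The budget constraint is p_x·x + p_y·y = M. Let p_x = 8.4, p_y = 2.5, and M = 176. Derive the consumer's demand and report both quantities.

x* = 12.7551, y* = 27.5429

Utility is quasi-linear in y; the FOC for x is 12/√x = p_x/p_y.
Solve: √x = 12·p_y/p_x, so x*(p_x,p_y) = (12·p_y/p_x)², and y* = (M − p_x·x*)/p_y.
Plugging in: x* = (12·2.5/8.4)² = 12.7551, y* = 27.5429.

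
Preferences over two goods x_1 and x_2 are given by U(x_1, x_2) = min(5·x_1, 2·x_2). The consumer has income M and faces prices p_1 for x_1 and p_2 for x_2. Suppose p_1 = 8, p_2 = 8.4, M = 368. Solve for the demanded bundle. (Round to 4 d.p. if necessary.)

x_1* = 12.6897, x_2* = 31.7241

Leontief preferences: the optimum is at the kink where x_1/2 = x_2/5, i.e. x_2 = (5/2)·x_1.
Budget: p_1·x_1 + p_2·(5/2)·x_1 = M, so (2·p_1 + 5·p_2)·x_1 = 2·M.
Demand: x_1*(p_1,p_2,M) = 2·M/(2·p_1 + 5·p_2), x_2* = 5·M/(2·p_1 + 5·p_2).
Here 2·8 + 5·8.4 = 58, giving x_1* = 12.6897 and x_2* = 31.7241.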